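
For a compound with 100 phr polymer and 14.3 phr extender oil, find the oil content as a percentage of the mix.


Oil % = oil / (100 + oil) * 100
= 14.3 / (100 + 14.3) * 100
= 14.3 / 114.3 * 100
= 12.51%

12.51%


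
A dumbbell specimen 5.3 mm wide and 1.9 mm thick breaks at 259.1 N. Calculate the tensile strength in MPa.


Area = width * thickness = 5.3 * 1.9 = 10.07 mm^2
TS = force / area = 259.1 / 10.07 = 25.73 MPa

25.73 MPa


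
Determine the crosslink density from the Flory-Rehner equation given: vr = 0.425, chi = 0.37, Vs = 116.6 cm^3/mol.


ln(1 - vr) = ln(1 - 0.425) = -0.5534
Numerator = -((-0.5534) + 0.425 + 0.37 * 0.425^2) = 0.0616
Denominator = 116.6 * (0.425^(1/3) - 0.425/2) = 62.8879
nu = 0.0616 / 62.8879 = 9.7879e-04 mol/cm^3

9.7879e-04 mol/cm^3


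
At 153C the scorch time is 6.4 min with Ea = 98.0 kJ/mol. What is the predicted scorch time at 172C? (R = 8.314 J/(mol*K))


Convert temperatures: T1 = 153 + 273.15 = 426.15 K, T2 = 172 + 273.15 = 445.15 K
ts2_new = 6.4 * exp(98000 / 8.314 * (1/445.15 - 1/426.15))
1/T2 - 1/T1 = -1.0016e-04
ts2_new = 1.97 min

1.97 min


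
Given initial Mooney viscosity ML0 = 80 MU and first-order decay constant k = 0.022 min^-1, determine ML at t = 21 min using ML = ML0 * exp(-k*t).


ML = ML0 * exp(-k * t)
ML = 80 * exp(-0.022 * 21)
ML = 80 * 0.6300
ML = 50.4 MU

50.4 MU


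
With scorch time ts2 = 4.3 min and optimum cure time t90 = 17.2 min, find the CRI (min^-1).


CRI = 100 / (t90 - ts2)
= 100 / (17.2 - 4.3)
= 100 / 12.9
= 7.75 min^-1

7.75 min^-1


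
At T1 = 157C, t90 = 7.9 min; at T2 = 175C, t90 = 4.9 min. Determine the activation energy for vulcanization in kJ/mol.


T1 = 430.15 K, T2 = 448.15 K
1/T1 - 1/T2 = 9.3375e-05
ln(t1/t2) = ln(7.9/4.9) = 0.4776
Ea = 8.314 * 0.4776 / 9.3375e-05 = 42527.5356 J/mol
Ea = 42.53 kJ/mol

42.53 kJ/mol


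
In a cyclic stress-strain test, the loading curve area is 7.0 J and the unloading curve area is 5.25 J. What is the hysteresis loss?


Hysteresis loss = loading - unloading
= 7.0 - 5.25
= 1.75 J

1.75 J


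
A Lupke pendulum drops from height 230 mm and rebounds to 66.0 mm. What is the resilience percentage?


Resilience = h_rebound / h_drop * 100
= 66.0 / 230 * 100
= 28.7%

28.7%


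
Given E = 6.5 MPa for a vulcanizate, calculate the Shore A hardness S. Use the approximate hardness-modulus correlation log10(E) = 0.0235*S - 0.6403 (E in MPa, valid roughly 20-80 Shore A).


log10(E) = 0.0235*S - 0.6403  =>  S = (log10(E) + 0.6403) / 0.0235
log10(6.5) = 0.812913
S = (0.812913 + 0.6403) / 0.0235 = 1.453213 / 0.0235
S = 61.8

Shore A = 61.8


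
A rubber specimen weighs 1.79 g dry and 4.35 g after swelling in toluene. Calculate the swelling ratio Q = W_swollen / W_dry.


Q = W_swollen / W_dry
Q = 4.35 / 1.79
Q = 2.43

Q = 2.43


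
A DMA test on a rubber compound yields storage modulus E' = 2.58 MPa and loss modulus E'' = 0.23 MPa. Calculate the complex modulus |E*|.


|E*| = sqrt(E'^2 + E''^2)
= sqrt(2.58^2 + 0.23^2)
= sqrt(6.6564 + 0.0529)
= 2.59 MPa

2.59 MPa


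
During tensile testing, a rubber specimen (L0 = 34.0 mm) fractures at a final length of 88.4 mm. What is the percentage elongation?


Elongation = (Lf - L0) / L0 * 100
= (88.4 - 34.0) / 34.0 * 100
= 54.4 / 34.0 * 100
= 160.0%

160.0%


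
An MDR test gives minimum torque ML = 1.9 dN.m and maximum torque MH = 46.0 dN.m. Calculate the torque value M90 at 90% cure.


M90 = ML + 0.9 * (MH - ML)
M90 = 1.9 + 0.9 * (46.0 - 1.9)
M90 = 1.9 + 0.9 * 44.1
M90 = 41.59 dN.m

41.59 dN.m


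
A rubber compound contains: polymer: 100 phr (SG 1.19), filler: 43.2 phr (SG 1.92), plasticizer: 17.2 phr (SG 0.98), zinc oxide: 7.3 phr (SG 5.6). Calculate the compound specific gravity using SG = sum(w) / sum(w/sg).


Sum of weights = 167.7
Volume contributions:
  polymer: 100/1.19 = 84.0336
  filler: 43.2/1.92 = 22.5000
  plasticizer: 17.2/0.98 = 17.5510
  zinc oxide: 7.3/5.6 = 1.3036
Sum of volumes = 125.3882
SG = 167.7 / 125.3882 = 1.337

SG = 1.337


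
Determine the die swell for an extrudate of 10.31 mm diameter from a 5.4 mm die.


Die swell ratio = D_extrudate / D_die
= 10.31 / 5.4
= 1.909

Die swell = 1.909


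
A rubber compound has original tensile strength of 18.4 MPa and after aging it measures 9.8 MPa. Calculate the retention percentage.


Retention = aged / original * 100
= 9.8 / 18.4 * 100
= 53.3%

53.3%


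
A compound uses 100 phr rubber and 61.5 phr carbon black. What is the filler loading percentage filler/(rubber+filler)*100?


Filler % = filler / (rubber + filler) * 100
= 61.5 / (100 + 61.5) * 100
= 61.5 / 161.5 * 100
= 38.08%

38.08%


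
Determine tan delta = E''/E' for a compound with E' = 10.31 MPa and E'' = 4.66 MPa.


tan delta = E'' / E'
= 4.66 / 10.31
= 0.452

tan delta = 0.452


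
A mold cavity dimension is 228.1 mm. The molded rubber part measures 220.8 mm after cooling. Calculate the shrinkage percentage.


Shrinkage = (mold - part) / mold * 100
= (228.1 - 220.8) / 228.1 * 100
= 7.3 / 228.1 * 100
= 3.2%

3.2%


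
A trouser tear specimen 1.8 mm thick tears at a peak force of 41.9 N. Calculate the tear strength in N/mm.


Tear strength = force / thickness
= 41.9 / 1.8
= 23.28 N/mm

23.28 N/mm


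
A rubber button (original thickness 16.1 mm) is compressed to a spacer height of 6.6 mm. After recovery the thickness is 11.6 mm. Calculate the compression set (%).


CS = (t0 - recovered) / (t0 - ts) * 100
= (16.1 - 11.6) / (16.1 - 6.6) * 100
= 4.5 / 9.5 * 100
= 47.4%

47.4%


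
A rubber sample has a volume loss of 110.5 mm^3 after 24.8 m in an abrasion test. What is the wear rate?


Rate = volume_loss / distance
= 110.5 / 24.8
= 4.456 mm^3/m

4.456 mm^3/m


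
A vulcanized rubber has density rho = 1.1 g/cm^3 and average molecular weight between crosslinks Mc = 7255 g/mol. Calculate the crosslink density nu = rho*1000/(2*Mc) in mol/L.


nu = rho * 1000 / (2 * Mc)
nu = 1.1 * 1000 / (2 * 7255)
nu = 1100.0 / 14510
nu = 0.0758 mol/L

0.0758 mol/L


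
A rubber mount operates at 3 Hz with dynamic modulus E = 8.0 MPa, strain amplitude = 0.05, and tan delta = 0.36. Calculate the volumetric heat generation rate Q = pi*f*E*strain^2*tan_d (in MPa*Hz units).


Q = pi * f * E * strain^2 * tan_d
= pi * 3 * 8.0 * 0.05^2 * 0.36
= pi * 3 * 8.0 * 0.0025 * 0.36
= 0.0679

Q = 0.0679


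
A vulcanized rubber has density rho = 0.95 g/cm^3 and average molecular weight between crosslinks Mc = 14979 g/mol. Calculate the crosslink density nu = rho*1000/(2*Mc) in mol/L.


nu = rho * 1000 / (2 * Mc)
nu = 0.95 * 1000 / (2 * 14979)
nu = 950.0 / 29958
nu = 0.0317 mol/L

0.0317 mol/L


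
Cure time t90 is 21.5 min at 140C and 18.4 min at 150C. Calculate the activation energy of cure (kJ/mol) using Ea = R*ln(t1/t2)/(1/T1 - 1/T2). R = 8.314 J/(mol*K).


T1 = 413.15 K, T2 = 423.15 K
1/T1 - 1/T2 = 5.7200e-05
ln(t1/t2) = ln(21.5/18.4) = 0.1557
Ea = 8.314 * 0.1557 / 5.7200e-05 = 22631.1732 J/mol
Ea = 22.63 kJ/mol

22.63 kJ/mol


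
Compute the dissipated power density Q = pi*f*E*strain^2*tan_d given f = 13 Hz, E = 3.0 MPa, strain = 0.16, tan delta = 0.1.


Q = pi * f * E * strain^2 * tan_d
= pi * 13 * 3.0 * 0.16^2 * 0.1
= pi * 13 * 3.0 * 0.0256 * 0.1
= 0.3137

Q = 0.3137


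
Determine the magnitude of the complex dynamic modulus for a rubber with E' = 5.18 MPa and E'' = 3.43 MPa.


|E*| = sqrt(E'^2 + E''^2)
= sqrt(5.18^2 + 3.43^2)
= sqrt(26.8324 + 11.7649)
= 6.213 MPa

6.213 MPa


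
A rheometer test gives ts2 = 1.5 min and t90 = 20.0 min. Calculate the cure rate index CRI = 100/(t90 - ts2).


CRI = 100 / (t90 - ts2)
= 100 / (20.0 - 1.5)
= 100 / 18.5
= 5.41 min^-1

5.41 min^-1


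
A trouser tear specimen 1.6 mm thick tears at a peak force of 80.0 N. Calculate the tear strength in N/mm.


Tear strength = force / thickness
= 80.0 / 1.6
= 50.0 N/mm

50.0 N/mm


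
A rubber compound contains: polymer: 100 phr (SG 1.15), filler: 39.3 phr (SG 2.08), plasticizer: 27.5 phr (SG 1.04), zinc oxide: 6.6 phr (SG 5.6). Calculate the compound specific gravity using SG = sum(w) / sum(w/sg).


Sum of weights = 173.4
Volume contributions:
  polymer: 100/1.15 = 86.9565
  filler: 39.3/2.08 = 18.8942
  plasticizer: 27.5/1.04 = 26.4423
  zinc oxide: 6.6/5.6 = 1.1786
Sum of volumes = 133.4716
SG = 173.4 / 133.4716 = 1.299

SG = 1.299


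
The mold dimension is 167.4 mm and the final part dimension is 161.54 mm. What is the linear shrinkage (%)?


Shrinkage = (mold - part) / mold * 100
= (167.4 - 161.54) / 167.4 * 100
= 5.86 / 167.4 * 100
= 3.5%

3.5%


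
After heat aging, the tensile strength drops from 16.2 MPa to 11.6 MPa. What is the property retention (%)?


Retention = aged / original * 100
= 11.6 / 16.2 * 100
= 71.6%

71.6%


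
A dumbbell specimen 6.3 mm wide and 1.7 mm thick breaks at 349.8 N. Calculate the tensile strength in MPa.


Area = width * thickness = 6.3 * 1.7 = 10.71 mm^2
TS = force / area = 349.8 / 10.71 = 32.66 MPa

32.66 MPa


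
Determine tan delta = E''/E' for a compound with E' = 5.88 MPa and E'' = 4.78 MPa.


tan delta = E'' / E'
= 4.78 / 5.88
= 0.8129

tan delta = 0.8129


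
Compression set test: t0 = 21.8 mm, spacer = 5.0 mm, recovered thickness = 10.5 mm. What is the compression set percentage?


CS = (t0 - recovered) / (t0 - ts) * 100
= (21.8 - 10.5) / (21.8 - 5.0) * 100
= 11.3 / 16.8 * 100
= 67.3%

67.3%


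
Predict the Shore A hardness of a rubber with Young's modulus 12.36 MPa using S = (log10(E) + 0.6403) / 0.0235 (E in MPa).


log10(E) = 0.0235*S - 0.6403  =>  S = (log10(E) + 0.6403) / 0.0235
log10(12.36) = 1.092018
S = (1.092018 + 0.6403) / 0.0235 = 1.732318 / 0.0235
S = 73.7

Shore A = 73.7


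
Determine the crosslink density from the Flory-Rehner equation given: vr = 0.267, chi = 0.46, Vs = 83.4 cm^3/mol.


ln(1 - vr) = ln(1 - 0.267) = -0.3106
Numerator = -((-0.3106) + 0.267 + 0.46 * 0.267^2) = 0.0108
Denominator = 83.4 * (0.267^(1/3) - 0.267/2) = 42.5697
nu = 0.0108 / 42.5697 = 2.5409e-04 mol/cm^3

2.5409e-04 mol/cm^3


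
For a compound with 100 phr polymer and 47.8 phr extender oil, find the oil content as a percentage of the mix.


Oil % = oil / (100 + oil) * 100
= 47.8 / (100 + 47.8) * 100
= 47.8 / 147.8 * 100
= 32.34%

32.34%


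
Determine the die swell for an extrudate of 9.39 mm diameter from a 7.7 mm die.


Die swell ratio = D_extrudate / D_die
= 9.39 / 7.7
= 1.219

Die swell = 1.219


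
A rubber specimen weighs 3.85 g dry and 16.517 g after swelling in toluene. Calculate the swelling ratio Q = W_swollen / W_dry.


Q = W_swollen / W_dry
Q = 16.517 / 3.85
Q = 4.29

Q = 4.29


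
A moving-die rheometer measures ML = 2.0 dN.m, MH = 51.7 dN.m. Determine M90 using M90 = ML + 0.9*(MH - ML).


M90 = ML + 0.9 * (MH - ML)
M90 = 2.0 + 0.9 * (51.7 - 2.0)
M90 = 2.0 + 0.9 * 49.7
M90 = 46.73 dN.m

46.73 dN.m


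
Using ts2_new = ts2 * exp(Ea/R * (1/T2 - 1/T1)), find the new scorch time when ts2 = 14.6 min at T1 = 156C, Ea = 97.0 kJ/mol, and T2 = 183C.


Convert temperatures: T1 = 156 + 273.15 = 429.15 K, T2 = 183 + 273.15 = 456.15 K
ts2_new = 14.6 * exp(97000 / 8.314 * (1/456.15 - 1/429.15))
1/T2 - 1/T1 = -1.3793e-04
ts2_new = 2.92 min

2.92 min


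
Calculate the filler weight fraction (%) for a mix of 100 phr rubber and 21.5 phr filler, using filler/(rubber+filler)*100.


Filler % = filler / (rubber + filler) * 100
= 21.5 / (100 + 21.5) * 100
= 21.5 / 121.5 * 100
= 17.7%

17.7%


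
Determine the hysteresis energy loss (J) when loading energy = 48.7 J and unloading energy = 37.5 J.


Hysteresis loss = loading - unloading
= 48.7 - 37.5
= 11.2 J

11.2 J


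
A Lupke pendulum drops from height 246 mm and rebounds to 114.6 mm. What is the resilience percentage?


Resilience = h_rebound / h_drop * 100
= 114.6 / 246 * 100
= 46.6%

46.6%


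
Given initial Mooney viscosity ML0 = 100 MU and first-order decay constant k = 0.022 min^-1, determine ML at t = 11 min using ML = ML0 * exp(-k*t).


ML = ML0 * exp(-k * t)
ML = 100 * exp(-0.022 * 11)
ML = 100 * 0.7851
ML = 78.51 MU

78.51 MU


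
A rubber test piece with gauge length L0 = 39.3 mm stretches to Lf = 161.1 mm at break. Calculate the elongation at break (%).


Elongation = (Lf - L0) / L0 * 100
= (161.1 - 39.3) / 39.3 * 100
= 121.8 / 39.3 * 100
= 309.9%

309.9%


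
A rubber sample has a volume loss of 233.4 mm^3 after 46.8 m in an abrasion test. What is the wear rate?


Rate = volume_loss / distance
= 233.4 / 46.8
= 4.987 mm^3/m

4.987 mm^3/m


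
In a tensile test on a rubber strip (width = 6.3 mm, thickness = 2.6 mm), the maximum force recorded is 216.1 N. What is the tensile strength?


Area = width * thickness = 6.3 * 2.6 = 16.38 mm^2
TS = force / area = 216.1 / 16.38 = 13.19 MPa

13.19 MPa


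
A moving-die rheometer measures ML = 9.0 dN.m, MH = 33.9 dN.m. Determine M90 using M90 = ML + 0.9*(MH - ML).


M90 = ML + 0.9 * (MH - ML)
M90 = 9.0 + 0.9 * (33.9 - 9.0)
M90 = 9.0 + 0.9 * 24.9
M90 = 31.41 dN.m

31.41 dN.m


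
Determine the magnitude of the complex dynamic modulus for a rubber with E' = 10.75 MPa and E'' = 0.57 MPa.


|E*| = sqrt(E'^2 + E''^2)
= sqrt(10.75^2 + 0.57^2)
= sqrt(115.5625 + 0.3249)
= 10.765 MPa

10.765 MPa


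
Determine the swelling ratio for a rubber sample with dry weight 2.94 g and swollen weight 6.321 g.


Q = W_swollen / W_dry
Q = 6.321 / 2.94
Q = 2.15

Q = 2.15


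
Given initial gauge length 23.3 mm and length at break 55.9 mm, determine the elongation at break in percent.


Elongation = (Lf - L0) / L0 * 100
= (55.9 - 23.3) / 23.3 * 100
= 32.6 / 23.3 * 100
= 139.9%

139.9%


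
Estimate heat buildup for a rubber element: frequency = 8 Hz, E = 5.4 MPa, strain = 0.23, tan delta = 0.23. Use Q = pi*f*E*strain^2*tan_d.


Q = pi * f * E * strain^2 * tan_d
= pi * 8 * 5.4 * 0.23^2 * 0.23
= pi * 8 * 5.4 * 0.0529 * 0.23
= 1.6513

Q = 1.6513


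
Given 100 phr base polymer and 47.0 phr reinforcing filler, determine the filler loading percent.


Filler % = filler / (rubber + filler) * 100
= 47.0 / (100 + 47.0) * 100
= 47.0 / 147.0 * 100
= 31.97%

31.97%


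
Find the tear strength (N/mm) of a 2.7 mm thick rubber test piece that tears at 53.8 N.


Tear strength = force / thickness
= 53.8 / 2.7
= 19.93 N/mm

19.93 N/mm


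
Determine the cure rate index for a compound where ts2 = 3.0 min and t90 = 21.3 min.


CRI = 100 / (t90 - ts2)
= 100 / (21.3 - 3.0)
= 100 / 18.3
= 5.46 min^-1

5.46 min^-1


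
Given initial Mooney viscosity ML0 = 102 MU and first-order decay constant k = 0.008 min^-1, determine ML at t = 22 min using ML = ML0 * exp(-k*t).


ML = ML0 * exp(-k * t)
ML = 102 * exp(-0.008 * 22)
ML = 102 * 0.8386
ML = 85.54 MU

85.54 MU


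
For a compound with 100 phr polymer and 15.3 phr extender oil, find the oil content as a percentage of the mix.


Oil % = oil / (100 + oil) * 100
= 15.3 / (100 + 15.3) * 100
= 15.3 / 115.3 * 100
= 13.27%

13.27%


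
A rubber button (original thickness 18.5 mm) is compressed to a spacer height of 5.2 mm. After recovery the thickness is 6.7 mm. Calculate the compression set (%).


CS = (t0 - recovered) / (t0 - ts) * 100
= (18.5 - 6.7) / (18.5 - 5.2) * 100
= 11.8 / 13.3 * 100
= 88.7%

88.7%


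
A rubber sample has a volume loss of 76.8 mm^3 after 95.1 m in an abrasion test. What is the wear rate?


Rate = volume_loss / distance
= 76.8 / 95.1
= 0.808 mm^3/m

0.808 mm^3/m


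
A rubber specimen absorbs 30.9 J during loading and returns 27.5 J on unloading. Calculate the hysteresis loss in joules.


Hysteresis loss = loading - unloading
= 30.9 - 27.5
= 3.4 J

3.4 J


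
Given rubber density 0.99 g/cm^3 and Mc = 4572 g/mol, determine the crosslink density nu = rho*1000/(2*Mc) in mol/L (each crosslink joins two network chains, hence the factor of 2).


nu = rho * 1000 / (2 * Mc)
nu = 0.99 * 1000 / (2 * 4572)
nu = 990.0 / 9144
nu = 0.1083 mol/L

0.1083 mol/L


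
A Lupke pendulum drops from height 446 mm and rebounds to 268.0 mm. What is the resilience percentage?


Resilience = h_rebound / h_drop * 100
= 268.0 / 446 * 100
= 60.1%

60.1%


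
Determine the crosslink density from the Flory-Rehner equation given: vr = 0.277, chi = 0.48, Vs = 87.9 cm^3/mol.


ln(1 - vr) = ln(1 - 0.277) = -0.3243
Numerator = -((-0.3243) + 0.277 + 0.48 * 0.277^2) = 0.0105
Denominator = 87.9 * (0.277^(1/3) - 0.277/2) = 45.1251
nu = 0.0105 / 45.1251 = 2.3304e-04 mol/cm^3

2.3304e-04 mol/cm^3


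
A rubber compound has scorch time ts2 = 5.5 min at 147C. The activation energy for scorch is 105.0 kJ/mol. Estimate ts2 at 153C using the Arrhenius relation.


Convert temperatures: T1 = 147 + 273.15 = 420.15 K, T2 = 153 + 273.15 = 426.15 K
ts2_new = 5.5 * exp(105000 / 8.314 * (1/426.15 - 1/420.15))
1/T2 - 1/T1 = -3.3511e-05
ts2_new = 3.6 min

3.6 min


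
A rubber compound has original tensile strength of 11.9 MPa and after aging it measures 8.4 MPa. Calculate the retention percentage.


Retention = aged / original * 100
= 8.4 / 11.9 * 100
= 70.6%

70.6%


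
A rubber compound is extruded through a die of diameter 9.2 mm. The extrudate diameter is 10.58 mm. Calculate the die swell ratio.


Die swell ratio = D_extrudate / D_die
= 10.58 / 9.2
= 1.15

Die swell = 1.15


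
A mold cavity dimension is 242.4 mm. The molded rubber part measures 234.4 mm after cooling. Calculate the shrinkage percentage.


Shrinkage = (mold - part) / mold * 100
= (242.4 - 234.4) / 242.4 * 100
= 8.0 / 242.4 * 100
= 3.3%

3.3%


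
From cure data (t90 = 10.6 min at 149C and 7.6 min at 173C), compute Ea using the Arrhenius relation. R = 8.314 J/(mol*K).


T1 = 422.15 K, T2 = 446.15 K
1/T1 - 1/T2 = 1.2743e-04
ln(t1/t2) = ln(10.6/7.6) = 0.3327
Ea = 8.314 * 0.3327 / 1.2743e-04 = 21707.3486 J/mol
Ea = 21.71 kJ/mol

21.71 kJ/mol


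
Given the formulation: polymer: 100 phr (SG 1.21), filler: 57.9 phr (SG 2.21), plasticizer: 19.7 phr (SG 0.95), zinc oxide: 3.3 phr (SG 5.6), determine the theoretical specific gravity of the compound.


Sum of weights = 180.9
Volume contributions:
  polymer: 100/1.21 = 82.6446
  filler: 57.9/2.21 = 26.1991
  plasticizer: 19.7/0.95 = 20.7368
  zinc oxide: 3.3/5.6 = 0.5893
Sum of volumes = 130.1699
SG = 180.9 / 130.1699 = 1.39

SG = 1.39


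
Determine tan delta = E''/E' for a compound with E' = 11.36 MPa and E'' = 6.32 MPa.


tan delta = E'' / E'
= 6.32 / 11.36
= 0.5563

tan delta = 0.5563


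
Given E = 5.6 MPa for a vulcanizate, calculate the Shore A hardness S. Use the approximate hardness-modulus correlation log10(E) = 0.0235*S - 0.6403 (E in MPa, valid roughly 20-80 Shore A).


log10(E) = 0.0235*S - 0.6403  =>  S = (log10(E) + 0.6403) / 0.0235
log10(5.6) = 0.748188
S = (0.748188 + 0.6403) / 0.0235 = 1.388488 / 0.0235
S = 59.1

Shore A = 59.1


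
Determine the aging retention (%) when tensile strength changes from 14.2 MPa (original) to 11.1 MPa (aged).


Retention = aged / original * 100
= 11.1 / 14.2 * 100
= 78.2%

78.2%


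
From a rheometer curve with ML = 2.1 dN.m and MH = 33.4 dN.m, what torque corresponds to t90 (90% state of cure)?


M90 = ML + 0.9 * (MH - ML)
M90 = 2.1 + 0.9 * (33.4 - 2.1)
M90 = 2.1 + 0.9 * 31.3
M90 = 30.27 dN.m

30.27 dN.m


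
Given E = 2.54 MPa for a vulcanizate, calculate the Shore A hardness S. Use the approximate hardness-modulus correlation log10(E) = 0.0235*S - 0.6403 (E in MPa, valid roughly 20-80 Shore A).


log10(E) = 0.0235*S - 0.6403  =>  S = (log10(E) + 0.6403) / 0.0235
log10(2.54) = 0.404834
S = (0.404834 + 0.6403) / 0.0235 = 1.045134 / 0.0235
S = 44.5

Shore A = 44.5


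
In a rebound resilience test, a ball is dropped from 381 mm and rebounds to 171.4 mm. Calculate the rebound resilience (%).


Resilience = h_rebound / h_drop * 100
= 171.4 / 381 * 100
= 45.0%

45.0%


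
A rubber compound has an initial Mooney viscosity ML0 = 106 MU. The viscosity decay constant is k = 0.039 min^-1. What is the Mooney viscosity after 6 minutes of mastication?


ML = ML0 * exp(-k * t)
ML = 106 * exp(-0.039 * 6)
ML = 106 * 0.7914
ML = 83.88 MU

83.88 MU


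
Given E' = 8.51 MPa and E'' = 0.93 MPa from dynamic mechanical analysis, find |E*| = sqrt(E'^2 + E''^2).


|E*| = sqrt(E'^2 + E''^2)
= sqrt(8.51^2 + 0.93^2)
= sqrt(72.4201 + 0.8649)
= 8.561 MPa

8.561 MPa


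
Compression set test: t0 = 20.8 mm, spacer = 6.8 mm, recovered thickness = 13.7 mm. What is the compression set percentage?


CS = (t0 - recovered) / (t0 - ts) * 100
= (20.8 - 13.7) / (20.8 - 6.8) * 100
= 7.1 / 14.0 * 100
= 50.7%

50.7%


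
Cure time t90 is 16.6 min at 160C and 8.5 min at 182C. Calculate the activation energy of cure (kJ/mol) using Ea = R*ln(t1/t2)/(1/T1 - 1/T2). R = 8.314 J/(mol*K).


T1 = 433.15 K, T2 = 455.15 K
1/T1 - 1/T2 = 1.1159e-04
ln(t1/t2) = ln(16.6/8.5) = 0.6693
Ea = 8.314 * 0.6693 / 1.1159e-04 = 49868.3196 J/mol
Ea = 49.87 kJ/mol

49.87 kJ/mol


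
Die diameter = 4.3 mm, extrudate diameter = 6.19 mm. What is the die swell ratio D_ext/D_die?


Die swell ratio = D_extrudate / D_die
= 6.19 / 4.3
= 1.44

Die swell = 1.44


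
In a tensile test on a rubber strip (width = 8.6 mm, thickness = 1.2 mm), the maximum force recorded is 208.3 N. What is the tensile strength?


Area = width * thickness = 8.6 * 1.2 = 10.32 mm^2
TS = force / area = 208.3 / 10.32 = 20.18 MPa

20.18 MPa


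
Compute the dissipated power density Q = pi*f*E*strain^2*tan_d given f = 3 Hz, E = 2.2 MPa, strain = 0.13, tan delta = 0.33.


Q = pi * f * E * strain^2 * tan_d
= pi * 3 * 2.2 * 0.13^2 * 0.33
= pi * 3 * 2.2 * 0.0169 * 0.33
= 0.1156

Q = 0.1156


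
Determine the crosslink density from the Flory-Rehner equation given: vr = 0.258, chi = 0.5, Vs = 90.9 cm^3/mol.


ln(1 - vr) = ln(1 - 0.258) = -0.2984
Numerator = -((-0.2984) + 0.258 + 0.5 * 0.258^2) = 0.0071
Denominator = 90.9 * (0.258^(1/3) - 0.258/2) = 46.1417
nu = 0.0071 / 46.1417 = 1.5439e-04 mol/cm^3

1.5439e-04 mol/cm^3


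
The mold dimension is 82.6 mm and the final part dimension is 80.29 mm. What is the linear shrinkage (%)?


Shrinkage = (mold - part) / mold * 100
= (82.6 - 80.29) / 82.6 * 100
= 2.31 / 82.6 * 100
= 2.8%

2.8%


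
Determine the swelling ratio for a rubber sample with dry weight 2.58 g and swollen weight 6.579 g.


Q = W_swollen / W_dry
Q = 6.579 / 2.58
Q = 2.55

Q = 2.55


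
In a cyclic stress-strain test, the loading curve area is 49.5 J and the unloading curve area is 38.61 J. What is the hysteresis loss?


Hysteresis loss = loading - unloading
= 49.5 - 38.61
= 10.89 J

10.89 J


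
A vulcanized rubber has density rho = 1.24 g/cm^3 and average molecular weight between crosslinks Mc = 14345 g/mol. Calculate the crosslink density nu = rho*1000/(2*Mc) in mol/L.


nu = rho * 1000 / (2 * Mc)
nu = 1.24 * 1000 / (2 * 14345)
nu = 1240.0 / 28690
nu = 0.0432 mol/L

0.0432 mol/L


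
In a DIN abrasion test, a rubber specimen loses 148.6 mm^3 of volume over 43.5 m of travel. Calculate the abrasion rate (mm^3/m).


Rate = volume_loss / distance
= 148.6 / 43.5
= 3.416 mm^3/m

3.416 mm^3/m


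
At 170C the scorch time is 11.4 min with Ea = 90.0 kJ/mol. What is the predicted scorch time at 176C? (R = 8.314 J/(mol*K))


Convert temperatures: T1 = 170 + 273.15 = 443.15 K, T2 = 176 + 273.15 = 449.15 K
ts2_new = 11.4 * exp(90000 / 8.314 * (1/449.15 - 1/443.15))
1/T2 - 1/T1 = -3.0145e-05
ts2_new = 8.23 min

8.23 min


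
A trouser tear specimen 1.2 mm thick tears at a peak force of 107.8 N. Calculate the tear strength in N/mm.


Tear strength = force / thickness
= 107.8 / 1.2
= 89.83 N/mm

89.83 N/mm


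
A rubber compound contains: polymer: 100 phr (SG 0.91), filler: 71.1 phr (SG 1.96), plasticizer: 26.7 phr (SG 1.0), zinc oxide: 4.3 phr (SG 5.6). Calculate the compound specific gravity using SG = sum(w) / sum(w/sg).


Sum of weights = 202.1
Volume contributions:
  polymer: 100/0.91 = 109.8901
  filler: 71.1/1.96 = 36.2755
  plasticizer: 26.7/1.0 = 26.7000
  zinc oxide: 4.3/5.6 = 0.7679
Sum of volumes = 173.6335
SG = 202.1 / 173.6335 = 1.164

SG = 1.164


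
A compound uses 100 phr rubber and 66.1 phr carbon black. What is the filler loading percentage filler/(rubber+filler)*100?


Filler % = filler / (rubber + filler) * 100
= 66.1 / (100 + 66.1) * 100
= 66.1 / 166.1 * 100
= 39.8%

39.8%


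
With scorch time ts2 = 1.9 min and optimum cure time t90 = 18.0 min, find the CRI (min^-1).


CRI = 100 / (t90 - ts2)
= 100 / (18.0 - 1.9)
= 100 / 16.1
= 6.21 min^-1

6.21 min^-1


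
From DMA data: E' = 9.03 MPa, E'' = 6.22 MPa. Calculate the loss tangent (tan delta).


tan delta = E'' / E'
= 6.22 / 9.03
= 0.6888

tan delta = 0.6888


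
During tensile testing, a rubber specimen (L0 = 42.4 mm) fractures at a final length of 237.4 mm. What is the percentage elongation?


Elongation = (Lf - L0) / L0 * 100
= (237.4 - 42.4) / 42.4 * 100
= 195.0 / 42.4 * 100
= 459.9%

459.9%


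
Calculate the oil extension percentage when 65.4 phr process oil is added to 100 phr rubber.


Oil % = oil / (100 + oil) * 100
= 65.4 / (100 + 65.4) * 100
= 65.4 / 165.4 * 100
= 39.54%

39.54%


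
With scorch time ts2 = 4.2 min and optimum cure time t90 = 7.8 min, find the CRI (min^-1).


CRI = 100 / (t90 - ts2)
= 100 / (7.8 - 4.2)
= 100 / 3.6
= 27.78 min^-1

27.78 min^-1


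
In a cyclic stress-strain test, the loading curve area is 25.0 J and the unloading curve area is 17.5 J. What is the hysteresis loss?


Hysteresis loss = loading - unloading
= 25.0 - 17.5
= 7.5 J

7.5 J


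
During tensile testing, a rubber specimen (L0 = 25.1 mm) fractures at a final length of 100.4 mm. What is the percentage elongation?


Elongation = (Lf - L0) / L0 * 100
= (100.4 - 25.1) / 25.1 * 100
= 75.3 / 25.1 * 100
= 300.0%

300.0%


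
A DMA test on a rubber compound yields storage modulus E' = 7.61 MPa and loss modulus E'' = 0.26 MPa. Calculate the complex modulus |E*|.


|E*| = sqrt(E'^2 + E''^2)
= sqrt(7.61^2 + 0.26^2)
= sqrt(57.9121 + 0.0676)
= 7.614 MPa

7.614 MPa


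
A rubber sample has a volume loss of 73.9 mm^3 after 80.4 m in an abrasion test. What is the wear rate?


Rate = volume_loss / distance
= 73.9 / 80.4
= 0.919 mm^3/m

0.919 mm^3/m


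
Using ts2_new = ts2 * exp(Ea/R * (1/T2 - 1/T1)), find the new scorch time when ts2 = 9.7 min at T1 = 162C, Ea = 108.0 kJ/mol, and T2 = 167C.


Convert temperatures: T1 = 162 + 273.15 = 435.15 K, T2 = 167 + 273.15 = 440.15 K
ts2_new = 9.7 * exp(108000 / 8.314 * (1/440.15 - 1/435.15))
1/T2 - 1/T1 = -2.6105e-05
ts2_new = 6.91 min

6.91 min


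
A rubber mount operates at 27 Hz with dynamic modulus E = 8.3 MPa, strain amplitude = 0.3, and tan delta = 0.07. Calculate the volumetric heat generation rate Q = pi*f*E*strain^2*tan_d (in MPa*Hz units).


Q = pi * f * E * strain^2 * tan_d
= pi * 27 * 8.3 * 0.3^2 * 0.07
= pi * 27 * 8.3 * 0.0900 * 0.07
= 4.4354

Q = 4.4354


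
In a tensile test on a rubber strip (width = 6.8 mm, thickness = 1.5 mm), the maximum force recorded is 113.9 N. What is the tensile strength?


Area = width * thickness = 6.8 * 1.5 = 10.2 mm^2
TS = force / area = 113.9 / 10.2 = 11.17 MPa

11.17 MPa


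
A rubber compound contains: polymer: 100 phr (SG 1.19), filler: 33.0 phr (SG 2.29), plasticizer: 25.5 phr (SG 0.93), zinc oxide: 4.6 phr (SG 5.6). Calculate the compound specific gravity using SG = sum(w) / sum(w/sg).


Sum of weights = 163.1
Volume contributions:
  polymer: 100/1.19 = 84.0336
  filler: 33.0/2.29 = 14.4105
  plasticizer: 25.5/0.93 = 27.4194
  zinc oxide: 4.6/5.6 = 0.8214
Sum of volumes = 126.6849
SG = 163.1 / 126.6849 = 1.287

SG = 1.287


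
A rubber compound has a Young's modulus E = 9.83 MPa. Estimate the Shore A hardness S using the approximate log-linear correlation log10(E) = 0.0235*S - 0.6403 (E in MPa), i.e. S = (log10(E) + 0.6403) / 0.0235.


log10(E) = 0.0235*S - 0.6403  =>  S = (log10(E) + 0.6403) / 0.0235
log10(9.83) = 0.992554
S = (0.992554 + 0.6403) / 0.0235 = 1.632854 / 0.0235
S = 69.5

Shore A = 69.5


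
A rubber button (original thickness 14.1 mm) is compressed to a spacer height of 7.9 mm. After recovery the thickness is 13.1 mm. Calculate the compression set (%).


CS = (t0 - recovered) / (t0 - ts) * 100
= (14.1 - 13.1) / (14.1 - 7.9) * 100
= 1.0 / 6.2 * 100
= 16.1%

16.1%


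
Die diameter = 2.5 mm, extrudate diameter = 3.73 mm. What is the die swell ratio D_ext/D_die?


Die swell ratio = D_extrudate / D_die
= 3.73 / 2.5
= 1.492

Die swell = 1.492


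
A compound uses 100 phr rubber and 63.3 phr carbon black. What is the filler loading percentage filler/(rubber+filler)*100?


Filler % = filler / (rubber + filler) * 100
= 63.3 / (100 + 63.3) * 100
= 63.3 / 163.3 * 100
= 38.76%

38.76%


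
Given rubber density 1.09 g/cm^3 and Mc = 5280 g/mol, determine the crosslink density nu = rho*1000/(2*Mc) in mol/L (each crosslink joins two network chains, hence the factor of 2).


nu = rho * 1000 / (2 * Mc)
nu = 1.09 * 1000 / (2 * 5280)
nu = 1090.0 / 10560
nu = 0.1032 mol/L

0.1032 mol/L


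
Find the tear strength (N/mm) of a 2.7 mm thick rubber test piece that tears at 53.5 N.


Tear strength = force / thickness
= 53.5 / 2.7
= 19.81 N/mm

19.81 N/mm


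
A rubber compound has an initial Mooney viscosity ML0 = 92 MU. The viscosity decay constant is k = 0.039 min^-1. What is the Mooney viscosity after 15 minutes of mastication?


ML = ML0 * exp(-k * t)
ML = 92 * exp(-0.039 * 15)
ML = 92 * 0.5571
ML = 51.25 MU

51.25 MU


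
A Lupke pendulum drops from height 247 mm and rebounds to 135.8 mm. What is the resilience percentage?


Resilience = h_rebound / h_drop * 100
= 135.8 / 247 * 100
= 55.0%

55.0%


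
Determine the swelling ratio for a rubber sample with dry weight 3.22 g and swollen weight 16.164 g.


Q = W_swollen / W_dry
Q = 16.164 / 3.22
Q = 5.02

Q = 5.02


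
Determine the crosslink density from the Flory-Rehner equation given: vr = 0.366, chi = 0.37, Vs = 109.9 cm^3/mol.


ln(1 - vr) = ln(1 - 0.366) = -0.4557
Numerator = -((-0.4557) + 0.366 + 0.37 * 0.366^2) = 0.0401
Denominator = 109.9 * (0.366^(1/3) - 0.366/2) = 58.5008
nu = 0.0401 / 58.5008 = 6.8619e-04 mol/cm^3

6.8619e-04 mol/cm^3


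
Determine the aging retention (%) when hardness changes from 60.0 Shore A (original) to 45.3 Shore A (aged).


Retention = aged / original * 100
= 45.3 / 60.0 * 100
= 75.5%

75.5%


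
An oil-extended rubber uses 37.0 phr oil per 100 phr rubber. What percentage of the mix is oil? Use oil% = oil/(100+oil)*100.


Oil % = oil / (100 + oil) * 100
= 37.0 / (100 + 37.0) * 100
= 37.0 / 137.0 * 100
= 27.01%

27.01%


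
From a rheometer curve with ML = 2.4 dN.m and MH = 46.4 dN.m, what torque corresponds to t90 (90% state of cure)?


M90 = ML + 0.9 * (MH - ML)
M90 = 2.4 + 0.9 * (46.4 - 2.4)
M90 = 2.4 + 0.9 * 44.0
M90 = 42.0 dN.m

42.0 dN.m


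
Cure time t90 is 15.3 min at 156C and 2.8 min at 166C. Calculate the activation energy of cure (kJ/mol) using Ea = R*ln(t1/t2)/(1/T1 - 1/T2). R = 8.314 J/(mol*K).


T1 = 429.15 K, T2 = 439.15 K
1/T1 - 1/T2 = 5.3061e-05
ln(t1/t2) = ln(15.3/2.8) = 1.6982
Ea = 8.314 * 1.6982 / 5.3061e-05 = 266090.5218 J/mol
Ea = 266.09 kJ/mol

266.09 kJ/mol


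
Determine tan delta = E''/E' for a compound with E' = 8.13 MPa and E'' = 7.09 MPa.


tan delta = E'' / E'
= 7.09 / 8.13
= 0.8721

tan delta = 0.8721


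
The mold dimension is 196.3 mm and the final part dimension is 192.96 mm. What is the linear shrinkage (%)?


Shrinkage = (mold - part) / mold * 100
= (196.3 - 192.96) / 196.3 * 100
= 3.34 / 196.3 * 100
= 1.7%

1.7%


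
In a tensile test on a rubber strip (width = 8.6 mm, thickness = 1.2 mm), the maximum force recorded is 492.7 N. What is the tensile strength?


Area = width * thickness = 8.6 * 1.2 = 10.32 mm^2
TS = force / area = 492.7 / 10.32 = 47.74 MPa

47.74 MPa


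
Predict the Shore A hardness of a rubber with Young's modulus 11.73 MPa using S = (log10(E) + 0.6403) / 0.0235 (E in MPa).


log10(E) = 0.0235*S - 0.6403  =>  S = (log10(E) + 0.6403) / 0.0235
log10(11.73) = 1.069298
S = (1.069298 + 0.6403) / 0.0235 = 1.709598 / 0.0235
S = 72.7

Shore A = 72.7


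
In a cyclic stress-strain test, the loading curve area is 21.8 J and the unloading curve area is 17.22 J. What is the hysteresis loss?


Hysteresis loss = loading - unloading
= 21.8 - 17.22
= 4.58 J

4.58 J


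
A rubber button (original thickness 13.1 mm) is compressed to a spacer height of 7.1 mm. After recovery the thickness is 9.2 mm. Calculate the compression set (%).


CS = (t0 - recovered) / (t0 - ts) * 100
= (13.1 - 9.2) / (13.1 - 7.1) * 100
= 3.9 / 6.0 * 100
= 65.0%

65.0%


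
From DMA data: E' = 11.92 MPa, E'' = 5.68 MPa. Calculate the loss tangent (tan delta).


tan delta = E'' / E'
= 5.68 / 11.92
= 0.4765

tan delta = 0.4765


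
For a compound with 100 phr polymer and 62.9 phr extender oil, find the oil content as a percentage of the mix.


Oil % = oil / (100 + oil) * 100
= 62.9 / (100 + 62.9) * 100
= 62.9 / 162.9 * 100
= 38.61%

38.61%


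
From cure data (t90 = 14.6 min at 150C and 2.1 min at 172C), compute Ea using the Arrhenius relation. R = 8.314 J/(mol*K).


T1 = 423.15 K, T2 = 445.15 K
1/T1 - 1/T2 = 1.1679e-04
ln(t1/t2) = ln(14.6/2.1) = 1.9391
Ea = 8.314 * 1.9391 / 1.1679e-04 = 138033.5719 J/mol
Ea = 138.03 kJ/mol

138.03 kJ/mol


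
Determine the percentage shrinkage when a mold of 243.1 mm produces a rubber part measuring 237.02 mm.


Shrinkage = (mold - part) / mold * 100
= (243.1 - 237.02) / 243.1 * 100
= 6.08 / 243.1 * 100
= 2.5%

2.5%


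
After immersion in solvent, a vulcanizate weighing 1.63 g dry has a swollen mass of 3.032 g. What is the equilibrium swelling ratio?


Q = W_swollen / W_dry
Q = 3.032 / 1.63
Q = 1.86

Q = 1.86


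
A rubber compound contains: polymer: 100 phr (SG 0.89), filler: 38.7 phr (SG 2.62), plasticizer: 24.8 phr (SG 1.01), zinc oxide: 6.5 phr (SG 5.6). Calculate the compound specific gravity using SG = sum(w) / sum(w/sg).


Sum of weights = 170.0
Volume contributions:
  polymer: 100/0.89 = 112.3596
  filler: 38.7/2.62 = 14.7710
  plasticizer: 24.8/1.01 = 24.5545
  zinc oxide: 6.5/5.6 = 1.1607
Sum of volumes = 152.8457
SG = 170.0 / 152.8457 = 1.112

SG = 1.112


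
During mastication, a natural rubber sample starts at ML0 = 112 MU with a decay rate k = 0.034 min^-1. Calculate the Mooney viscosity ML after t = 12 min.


ML = ML0 * exp(-k * t)
ML = 112 * exp(-0.034 * 12)
ML = 112 * 0.6650
ML = 74.48 MU

74.48 MU


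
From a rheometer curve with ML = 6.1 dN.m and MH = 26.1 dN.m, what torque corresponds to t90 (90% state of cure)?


M90 = ML + 0.9 * (MH - ML)
M90 = 6.1 + 0.9 * (26.1 - 6.1)
M90 = 6.1 + 0.9 * 20.0
M90 = 24.1 dN.m

24.1 dN.m


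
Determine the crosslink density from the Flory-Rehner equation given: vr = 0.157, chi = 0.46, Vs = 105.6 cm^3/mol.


ln(1 - vr) = ln(1 - 0.157) = -0.1708
Numerator = -((-0.1708) + 0.157 + 0.46 * 0.157^2) = 0.0024
Denominator = 105.6 * (0.157^(1/3) - 0.157/2) = 48.6783
nu = 0.0024 / 48.6783 = 5.0326e-05 mol/cm^3

5.0326e-05 mol/cm^3


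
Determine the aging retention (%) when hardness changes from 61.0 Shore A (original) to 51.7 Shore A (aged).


Retention = aged / original * 100
= 51.7 / 61.0 * 100
= 84.8%

84.8%


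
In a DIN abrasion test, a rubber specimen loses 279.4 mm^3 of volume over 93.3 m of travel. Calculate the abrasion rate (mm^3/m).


Rate = volume_loss / distance
= 279.4 / 93.3
= 2.995 mm^3/m

2.995 mm^3/m


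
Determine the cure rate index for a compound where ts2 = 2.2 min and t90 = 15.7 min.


CRI = 100 / (t90 - ts2)
= 100 / (15.7 - 2.2)
= 100 / 13.5
= 7.41 min^-1

7.41 min^-1


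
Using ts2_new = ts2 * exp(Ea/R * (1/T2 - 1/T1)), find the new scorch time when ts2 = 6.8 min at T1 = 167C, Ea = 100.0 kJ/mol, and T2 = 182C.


Convert temperatures: T1 = 167 + 273.15 = 440.15 K, T2 = 182 + 273.15 = 455.15 K
ts2_new = 6.8 * exp(100000 / 8.314 * (1/455.15 - 1/440.15))
1/T2 - 1/T1 = -7.4875e-05
ts2_new = 2.76 min

2.76 min


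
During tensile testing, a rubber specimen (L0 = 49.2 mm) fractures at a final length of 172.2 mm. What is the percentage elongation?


Elongation = (Lf - L0) / L0 * 100
= (172.2 - 49.2) / 49.2 * 100
= 123.0 / 49.2 * 100
= 250.0%

250.0%


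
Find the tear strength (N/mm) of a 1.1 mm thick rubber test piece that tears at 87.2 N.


Tear strength = force / thickness
= 87.2 / 1.1
= 79.27 N/mm

79.27 N/mm


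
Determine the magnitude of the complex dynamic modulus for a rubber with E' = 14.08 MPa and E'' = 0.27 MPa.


|E*| = sqrt(E'^2 + E''^2)
= sqrt(14.08^2 + 0.27^2)
= sqrt(198.2464 + 0.0729)
= 14.083 MPa

14.083 MPa


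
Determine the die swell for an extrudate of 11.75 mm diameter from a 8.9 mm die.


Die swell ratio = D_extrudate / D_die
= 11.75 / 8.9
= 1.32

Die swell = 1.32


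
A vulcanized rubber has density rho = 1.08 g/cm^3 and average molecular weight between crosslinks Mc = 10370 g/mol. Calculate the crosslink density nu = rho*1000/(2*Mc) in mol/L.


nu = rho * 1000 / (2 * Mc)
nu = 1.08 * 1000 / (2 * 10370)
nu = 1080.0 / 20740
nu = 0.0521 mol/L

0.0521 mol/L


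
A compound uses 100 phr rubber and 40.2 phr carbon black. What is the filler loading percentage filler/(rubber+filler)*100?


Filler % = filler / (rubber + filler) * 100
= 40.2 / (100 + 40.2) * 100
= 40.2 / 140.2 * 100
= 28.67%

28.67%


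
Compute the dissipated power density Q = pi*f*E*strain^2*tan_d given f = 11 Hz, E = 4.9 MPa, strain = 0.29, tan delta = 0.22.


Q = pi * f * E * strain^2 * tan_d
= pi * 11 * 4.9 * 0.29^2 * 0.22
= pi * 11 * 4.9 * 0.0841 * 0.22
= 3.1330

Q = 3.1330


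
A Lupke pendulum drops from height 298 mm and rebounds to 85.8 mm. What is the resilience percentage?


Resilience = h_rebound / h_drop * 100
= 85.8 / 298 * 100
= 28.8%

28.8%


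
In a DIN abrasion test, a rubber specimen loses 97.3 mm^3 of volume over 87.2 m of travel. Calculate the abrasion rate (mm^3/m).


Rate = volume_loss / distance
= 97.3 / 87.2
= 1.116 mm^3/m

1.116 mm^3/m


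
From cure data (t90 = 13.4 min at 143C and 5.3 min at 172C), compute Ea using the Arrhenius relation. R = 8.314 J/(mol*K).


T1 = 416.15 K, T2 = 445.15 K
1/T1 - 1/T2 = 1.5655e-04
ln(t1/t2) = ln(13.4/5.3) = 0.9275
Ea = 8.314 * 0.9275 / 1.5655e-04 = 49261.1605 J/mol
Ea = 49.26 kJ/mol

49.26 kJ/mol


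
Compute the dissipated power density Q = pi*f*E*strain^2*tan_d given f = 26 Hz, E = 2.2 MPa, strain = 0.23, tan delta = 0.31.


Q = pi * f * E * strain^2 * tan_d
= pi * 26 * 2.2 * 0.23^2 * 0.31
= pi * 26 * 2.2 * 0.0529 * 0.31
= 2.9469

Q = 2.9469


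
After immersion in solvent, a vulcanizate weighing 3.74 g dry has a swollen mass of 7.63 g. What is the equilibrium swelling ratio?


Q = W_swollen / W_dry
Q = 7.63 / 3.74
Q = 2.04

Q = 2.04


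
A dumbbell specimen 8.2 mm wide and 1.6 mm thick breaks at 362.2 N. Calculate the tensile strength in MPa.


Area = width * thickness = 8.2 * 1.6 = 13.12 mm^2
TS = force / area = 362.2 / 13.12 = 27.61 MPa

27.61 MPa


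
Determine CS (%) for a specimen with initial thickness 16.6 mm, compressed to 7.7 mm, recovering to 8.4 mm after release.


CS = (t0 - recovered) / (t0 - ts) * 100
= (16.6 - 8.4) / (16.6 - 7.7) * 100
= 8.2 / 8.9 * 100
= 92.1%

92.1%


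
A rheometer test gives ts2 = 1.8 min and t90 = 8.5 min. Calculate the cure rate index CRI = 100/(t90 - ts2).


CRI = 100 / (t90 - ts2)
= 100 / (8.5 - 1.8)
= 100 / 6.7
= 14.93 min^-1

14.93 min^-1


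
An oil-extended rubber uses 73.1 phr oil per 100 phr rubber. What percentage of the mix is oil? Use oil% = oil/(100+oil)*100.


Oil % = oil / (100 + oil) * 100
= 73.1 / (100 + 73.1) * 100
= 73.1 / 173.1 * 100
= 42.23%

42.23%


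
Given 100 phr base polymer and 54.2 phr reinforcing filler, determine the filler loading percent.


Filler % = filler / (rubber + filler) * 100
= 54.2 / (100 + 54.2) * 100
= 54.2 / 154.2 * 100
= 35.15%

35.15%
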